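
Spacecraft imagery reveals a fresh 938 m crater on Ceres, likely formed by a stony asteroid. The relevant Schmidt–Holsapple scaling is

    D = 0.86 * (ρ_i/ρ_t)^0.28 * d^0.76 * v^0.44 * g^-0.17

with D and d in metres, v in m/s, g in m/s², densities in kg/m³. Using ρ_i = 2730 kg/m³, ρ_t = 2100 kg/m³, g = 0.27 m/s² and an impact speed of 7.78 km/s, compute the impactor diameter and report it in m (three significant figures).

d ≈ 37.6 m

Rearranging for d: d = [D / (0.86 · (2730/2100)^0.28 · 7780^0.44 · 0.27^-0.17)]^(1/0.76).
(2730/2100)^0.28 = 1.076
7780^0.44 = 51.53
0.27^-0.17 = 1.249
Denominator = 0.86 × 1.076 × 51.53 × 1.249 = 59.56
D / 59.56 = 938 / 59.56 = 15.75
d = 15.75^(1/0.76) = 15.75^1.3158 = 37.62 m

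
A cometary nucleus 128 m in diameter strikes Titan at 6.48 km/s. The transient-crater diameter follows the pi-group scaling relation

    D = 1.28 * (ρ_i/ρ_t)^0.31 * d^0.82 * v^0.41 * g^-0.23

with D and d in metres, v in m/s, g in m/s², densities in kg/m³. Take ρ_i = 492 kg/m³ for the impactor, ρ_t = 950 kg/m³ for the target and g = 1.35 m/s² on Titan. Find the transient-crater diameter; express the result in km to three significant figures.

In SI units: v = 6480 m/s.
(ρ_i/ρ_t)^0.31 = (492/950)^0.31 = 0.8155
d^0.82 = 128^0.82 = 53.45
v^0.41 = 6480^0.41 = 36.54
g^-0.23 = 1.35^-0.23 = 0.9333
D = 1.28 × 0.8155 × 53.45 × 36.54 × 0.9333 = 1903 m
   = 1.903 km

D ≈ 1.90 km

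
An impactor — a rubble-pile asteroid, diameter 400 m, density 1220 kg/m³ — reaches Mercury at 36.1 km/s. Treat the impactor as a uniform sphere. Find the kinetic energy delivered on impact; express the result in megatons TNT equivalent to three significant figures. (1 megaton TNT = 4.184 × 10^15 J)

E ≈ 6370 Mt TNT

v = 36100 m/s.
Mass m = (π/6) ρ d³ = (π/6) × 1220 × (400)³ = 4.088 × 10^10 kg
E = ½ m v² = 0.5 × 4.088 × 10^10 × (36100)² = 2.664 × 10^19 J
   = 2.664 × 10^19 / 4.184×10^15 = 6367 Mt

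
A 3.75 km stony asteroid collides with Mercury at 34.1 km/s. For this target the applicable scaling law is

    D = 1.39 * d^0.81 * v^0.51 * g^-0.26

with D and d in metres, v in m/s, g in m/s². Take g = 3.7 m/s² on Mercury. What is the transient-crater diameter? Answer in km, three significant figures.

D ≈ 159 km

In SI units: d = 3750 m, v = 34100 m/s.
d^0.81 = 3750^0.81 = 785.2
v^0.51 = 34100^0.51 = 205.0
g^-0.26 = 3.7^-0.26 = 0.7117
D = 1.39 × 785.2 × 205.0 × 0.7117 = 1.592 × 10^5 m
   = 159.2 km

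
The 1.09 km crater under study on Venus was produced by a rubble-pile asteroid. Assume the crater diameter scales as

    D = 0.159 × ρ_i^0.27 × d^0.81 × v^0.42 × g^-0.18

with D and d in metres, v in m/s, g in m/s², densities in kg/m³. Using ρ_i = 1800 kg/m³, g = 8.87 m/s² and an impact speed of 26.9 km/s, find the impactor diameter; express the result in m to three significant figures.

d ≈ 36.7 m

Rearranging for d: d = [D / (0.159 · 1800^0.27 · 26900^0.42 · 8.87^-0.18)]^(1/0.81).
D = 1090 m.
1800^0.27 = 7.567
26900^0.42 = 72.53
8.87^-0.18 = 0.6751
Denominator = 0.159 × 7.567 × 72.53 × 0.6751 = 58.91
D / 58.91 = 1090 / 58.91 = 18.50
d = 18.50^(1/0.81) = 18.50^1.2346 = 36.68 m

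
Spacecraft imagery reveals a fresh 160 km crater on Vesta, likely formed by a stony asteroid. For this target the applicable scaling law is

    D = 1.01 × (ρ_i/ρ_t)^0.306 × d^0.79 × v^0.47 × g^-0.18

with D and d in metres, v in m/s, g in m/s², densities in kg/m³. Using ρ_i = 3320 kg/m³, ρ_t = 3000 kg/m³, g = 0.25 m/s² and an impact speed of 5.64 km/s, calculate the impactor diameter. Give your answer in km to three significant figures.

d ≈ 15.7 km

Rearranging for d: d = [D / (1.01 · (3320/3000)^0.306 · 5640^0.47 · 0.25^-0.18)]^(1/0.79).
D = 160000 m.
(3320/3000)^0.306 = 1.031
5640^0.47 = 57.96
0.25^-0.18 = 1.283
Denominator = 1.01 × 1.031 × 57.96 × 1.283 = 77.43
D / 77.43 = 160000 / 77.43 = 2066
d = 2066^(1/0.79) = 2066^1.2658 = 15714 m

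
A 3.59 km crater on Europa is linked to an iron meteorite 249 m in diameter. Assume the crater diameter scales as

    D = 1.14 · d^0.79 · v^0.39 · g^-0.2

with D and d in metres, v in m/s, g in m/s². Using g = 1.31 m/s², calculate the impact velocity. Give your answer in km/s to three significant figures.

Rearranging for v: v = [D / (1.14 · 249^0.79 · 1.31^-0.2)]^(1/0.39).
D = 3590 m.
249^0.79 = 78.16
1.31^-0.2 = 0.9474
Denominator = 1.14 × 78.16 × 0.9474 = 84.42
D / 84.42 = 3590 / 84.42 = 42.53
v = 42.53^(1/0.39) = 42.53^2.5641 = 15002 m/s

v ≈ 15.0 km/s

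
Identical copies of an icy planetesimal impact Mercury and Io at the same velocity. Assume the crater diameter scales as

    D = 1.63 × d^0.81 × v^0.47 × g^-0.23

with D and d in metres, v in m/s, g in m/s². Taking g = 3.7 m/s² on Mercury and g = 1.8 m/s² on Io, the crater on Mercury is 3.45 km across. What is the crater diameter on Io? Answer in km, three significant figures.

All impactor-dependent factors cancel in the ratio, leaving D_Io/D_Mercury = (g_Io/g_Mercury)^-0.23.
(1.8/3.7)^-0.23 = 0.4865^-0.23 = 1.180
D_Io = 1.180 × 3.45 km = 4.07 km

D ≈ 4.07 km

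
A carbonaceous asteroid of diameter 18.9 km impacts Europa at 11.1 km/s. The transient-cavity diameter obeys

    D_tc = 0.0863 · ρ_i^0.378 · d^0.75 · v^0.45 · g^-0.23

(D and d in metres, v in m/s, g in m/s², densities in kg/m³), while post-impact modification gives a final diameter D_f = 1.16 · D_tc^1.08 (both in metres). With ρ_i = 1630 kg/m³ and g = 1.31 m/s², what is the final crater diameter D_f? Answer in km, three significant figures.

In SI: d = 18900 m, v = 11100 m/s.
ρ_i^0.378 = 1630^0.378 = 16.38
d^0.75 = 18900^0.75 = 1612
v^0.45 = 11100^0.45 = 66.13
g^-0.23 = 1.31^-0.23 = 0.9398
D_tc = 0.0863 × 16.38 × 1612 × 66.13 × 0.9398 = 1.416 × 10^5 m
D_f = 1.16 × (1.416 × 10^5)^1.08 = 4.242 × 10^5 m
     = 424.2 km

D_f ≈ 424 km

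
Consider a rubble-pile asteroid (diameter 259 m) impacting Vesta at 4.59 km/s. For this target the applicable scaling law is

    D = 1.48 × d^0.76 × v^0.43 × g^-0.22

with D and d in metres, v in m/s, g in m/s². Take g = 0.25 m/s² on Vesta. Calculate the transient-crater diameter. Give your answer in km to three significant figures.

D ≈ 5.15 km

In SI units: v = 4590 m/s.
d^0.76 = 259^0.76 = 68.25
v^0.43 = 4590^0.43 = 37.55
g^-0.22 = 0.25^-0.22 = 1.357
D = 1.48 × 68.25 × 37.55 × 1.357 = 5147 m
   = 5.147 km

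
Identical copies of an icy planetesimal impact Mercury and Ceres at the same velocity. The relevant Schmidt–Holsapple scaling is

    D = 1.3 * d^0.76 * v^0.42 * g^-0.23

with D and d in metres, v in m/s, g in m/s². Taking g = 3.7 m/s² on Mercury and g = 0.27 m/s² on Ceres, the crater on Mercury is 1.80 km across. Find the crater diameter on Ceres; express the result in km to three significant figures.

All impactor-dependent factors cancel in the ratio, leaving D_Ceres/D_Mercury = (g_Ceres/g_Mercury)^-0.23.
(0.27/3.7)^-0.23 = 0.07297^-0.23 = 1.826
D_Ceres = 1.826 × 1.80 km = 3.29 km

D ≈ 3.29 km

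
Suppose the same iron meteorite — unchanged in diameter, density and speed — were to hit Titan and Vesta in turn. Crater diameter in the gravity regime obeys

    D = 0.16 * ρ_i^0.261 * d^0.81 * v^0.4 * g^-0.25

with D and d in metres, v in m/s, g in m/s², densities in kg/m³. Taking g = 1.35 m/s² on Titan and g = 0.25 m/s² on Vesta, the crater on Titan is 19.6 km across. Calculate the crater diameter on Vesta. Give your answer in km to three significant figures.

All impactor-dependent factors cancel in the ratio, leaving D_Vesta/D_Titan = (g_Vesta/g_Titan)^-0.25.
(0.25/1.35)^-0.25 = 0.1852^-0.25 = 1.524
D_Vesta = 1.524 × 19.6 km = 29.9 km

D ≈ 29.9 km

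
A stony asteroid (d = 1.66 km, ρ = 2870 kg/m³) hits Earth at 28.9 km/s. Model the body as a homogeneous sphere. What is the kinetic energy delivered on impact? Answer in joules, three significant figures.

E ≈ 2.87 × 10^21 J

d = 1660 m; v = 28900 m/s.
Mass m = (π/6) ρ d³ = (π/6) × 2870 × (1660)³ = 6.874 × 10^12 kg
E = ½ m v² = 0.5 × 6.874 × 10^12 × (28900)² = 2.871 × 10^21 J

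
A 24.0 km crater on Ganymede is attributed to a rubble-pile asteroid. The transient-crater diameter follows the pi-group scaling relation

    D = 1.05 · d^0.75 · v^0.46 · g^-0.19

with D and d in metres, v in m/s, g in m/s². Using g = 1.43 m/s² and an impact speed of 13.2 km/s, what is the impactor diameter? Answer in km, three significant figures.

Rearranging for d: d = [D / (1.05 · 13200^0.46 · 1.43^-0.19)]^(1/0.75).
D = 24000 m.
13200^0.46 = 78.61
1.43^-0.19 = 0.9343
Denominator = 1.05 × 78.61 × 0.9343 = 77.12
D / 77.12 = 24000 / 77.12 = 311.2
d = 311.2^(1/0.75) = 311.2^1.3333 = 2108 m

d ≈ 2.11 km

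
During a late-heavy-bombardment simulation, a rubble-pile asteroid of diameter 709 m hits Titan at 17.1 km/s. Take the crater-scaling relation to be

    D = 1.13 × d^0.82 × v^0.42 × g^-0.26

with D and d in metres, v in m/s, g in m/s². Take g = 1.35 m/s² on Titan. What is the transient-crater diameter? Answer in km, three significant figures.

In SI units: v = 17100 m/s.
d^0.82 = 709^0.82 = 217.5
v^0.42 = 17100^0.42 = 59.96
g^-0.26 = 1.35^-0.26 = 0.9249
D = 1.13 × 217.5 × 59.96 × 0.9249 = 13630 m
   = 13.63 km

D ≈ 13.6 km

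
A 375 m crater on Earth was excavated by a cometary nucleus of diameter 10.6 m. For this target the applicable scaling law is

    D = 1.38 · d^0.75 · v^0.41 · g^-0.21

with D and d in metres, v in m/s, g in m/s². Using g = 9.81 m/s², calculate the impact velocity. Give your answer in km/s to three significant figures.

Rearranging for v: v = [D / (1.38 · 10.6^0.75 · 9.81^-0.21)]^(1/0.41).
10.6^0.75 = 5.875
9.81^-0.21 = 0.6191
Denominator = 1.38 × 5.875 × 0.6191 = 5.019
D / 5.019 = 375 / 5.019 = 74.72
v = 74.72^(1/0.41) = 74.72^2.439 = 37095 m/s

v ≈ 37.1 km/s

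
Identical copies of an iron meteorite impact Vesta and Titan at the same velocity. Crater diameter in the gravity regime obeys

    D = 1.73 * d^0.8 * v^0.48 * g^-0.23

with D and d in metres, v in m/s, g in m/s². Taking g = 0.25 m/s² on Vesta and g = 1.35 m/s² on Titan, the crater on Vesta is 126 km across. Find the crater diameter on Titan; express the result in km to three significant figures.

All impactor-dependent factors cancel in the ratio, leaving D_Titan/D_Vesta = (g_Titan/g_Vesta)^-0.23.
(1.35/0.25)^-0.23 = 5.400^-0.23 = 0.6785
D_Titan = 0.6785 × 126 km = 85.5 km

D ≈ 85.5 km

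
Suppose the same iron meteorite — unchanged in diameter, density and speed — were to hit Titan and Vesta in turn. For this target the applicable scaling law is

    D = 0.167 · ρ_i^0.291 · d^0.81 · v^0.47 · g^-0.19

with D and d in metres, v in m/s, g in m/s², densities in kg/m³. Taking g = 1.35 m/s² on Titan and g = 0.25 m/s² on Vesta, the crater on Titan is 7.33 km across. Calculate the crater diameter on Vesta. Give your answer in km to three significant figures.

All impactor-dependent factors cancel in the ratio, leaving D_Vesta/D_Titan = (g_Vesta/g_Titan)^-0.19.
(0.25/1.35)^-0.19 = 0.1852^-0.19 = 1.378
D_Vesta = 1.378 × 7.33 km = 10.1 km

D ≈ 10.1 km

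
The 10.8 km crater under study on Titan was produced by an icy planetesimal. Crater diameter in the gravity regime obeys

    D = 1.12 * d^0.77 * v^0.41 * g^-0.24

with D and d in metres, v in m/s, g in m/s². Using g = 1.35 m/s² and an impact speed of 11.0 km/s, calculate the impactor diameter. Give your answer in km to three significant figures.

Rearranging for d: d = [D / (1.12 · 11000^0.41 · 1.35^-0.24)]^(1/0.77).
D = 10800 m.
11000^0.41 = 45.39
1.35^-0.24 = 0.9305
Denominator = 1.12 × 45.39 × 0.9305 = 47.30
D / 47.30 = 10800 / 47.30 = 228.3
d = 228.3^(1/0.77) = 228.3^1.2987 = 1156 m

d ≈ 1.16 km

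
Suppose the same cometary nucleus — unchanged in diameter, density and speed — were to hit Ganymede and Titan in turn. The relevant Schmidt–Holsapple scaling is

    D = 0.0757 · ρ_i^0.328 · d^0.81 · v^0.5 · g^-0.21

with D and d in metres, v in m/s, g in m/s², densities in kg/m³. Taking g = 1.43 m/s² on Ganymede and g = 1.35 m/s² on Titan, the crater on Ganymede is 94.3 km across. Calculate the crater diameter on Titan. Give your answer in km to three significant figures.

All impactor-dependent factors cancel in the ratio, leaving D_Titan/D_Ganymede = (g_Titan/g_Ganymede)^-0.21.
(1.35/1.43)^-0.21 = 0.9441^-0.21 = 1.012
D_Titan = 1.012 × 94.3 km = 95.4 km

D ≈ 95.4 km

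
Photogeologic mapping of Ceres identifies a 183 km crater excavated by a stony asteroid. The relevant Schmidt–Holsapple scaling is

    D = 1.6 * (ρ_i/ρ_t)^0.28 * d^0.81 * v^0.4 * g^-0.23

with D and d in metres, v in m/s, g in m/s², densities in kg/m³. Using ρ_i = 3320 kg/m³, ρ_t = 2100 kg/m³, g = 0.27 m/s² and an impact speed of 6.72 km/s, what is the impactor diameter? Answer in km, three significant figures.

d ≈ 13.3 km

Rearranging for d: d = [D / (1.6 · (3320/2100)^0.28 · 6720^0.4 · 0.27^-0.23)]^(1/0.81).
D = 183000 m.
(3320/2100)^0.28 = 1.137
6720^0.4 = 33.96
0.27^-0.23 = 1.351
Denominator = 1.6 × 1.137 × 33.96 × 1.351 = 83.46
D / 83.46 = 183000 / 83.46 = 2193
d = 2193^(1/0.81) = 2193^1.2346 = 13330 m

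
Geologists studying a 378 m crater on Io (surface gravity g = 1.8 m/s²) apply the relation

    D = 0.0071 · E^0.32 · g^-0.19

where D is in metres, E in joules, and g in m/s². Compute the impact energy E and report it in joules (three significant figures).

E ≈ 8.34 × 10^14 J

Rearranging: E = [D / (0.0071 · g^-0.19)]^(1/0.32).
g^-0.19 = 1.8^-0.19 = 0.8943
D / (0.0071 × 0.8943) = 378 / (6.350 × 10^-3) = 5.953 × 10^4
E = (5.953 × 10^4)^3.125 = 8.338 × 10^14 J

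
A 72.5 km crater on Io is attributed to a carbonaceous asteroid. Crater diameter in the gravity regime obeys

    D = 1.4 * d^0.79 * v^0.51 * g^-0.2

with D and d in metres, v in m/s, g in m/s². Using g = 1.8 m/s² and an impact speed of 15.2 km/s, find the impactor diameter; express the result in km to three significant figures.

d ≈ 2.15 km

Rearranging for d: d = [D / (1.4 · 15200^0.51 · 1.8^-0.2)]^(1/0.79).
D = 72500 m.
15200^0.51 = 135.8
1.8^-0.2 = 0.8891
Denominator = 1.4 × 135.8 × 0.8891 = 169.0
D / 169.0 = 72500 / 169.0 = 429.0
d = 429.0^(1/0.79) = 429.0^1.2658 = 2149 m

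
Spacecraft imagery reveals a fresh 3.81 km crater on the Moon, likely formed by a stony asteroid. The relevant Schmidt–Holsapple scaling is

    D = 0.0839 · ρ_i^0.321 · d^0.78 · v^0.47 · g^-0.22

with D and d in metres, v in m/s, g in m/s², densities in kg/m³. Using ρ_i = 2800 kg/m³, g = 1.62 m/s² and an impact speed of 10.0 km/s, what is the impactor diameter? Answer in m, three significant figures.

Rearranging for d: d = [D / (0.0839 · 2800^0.321 · 10000^0.47 · 1.62^-0.22)]^(1/0.78).
D = 3810 m.
2800^0.321 = 12.78
10000^0.47 = 75.86
1.62^-0.22 = 0.8993
Denominator = 0.0839 × 12.78 × 75.86 × 0.8993 = 73.15
D / 73.15 = 3810 / 73.15 = 52.08
d = 52.08^(1/0.78) = 52.08^1.2821 = 158.8 m

d ≈ 159 m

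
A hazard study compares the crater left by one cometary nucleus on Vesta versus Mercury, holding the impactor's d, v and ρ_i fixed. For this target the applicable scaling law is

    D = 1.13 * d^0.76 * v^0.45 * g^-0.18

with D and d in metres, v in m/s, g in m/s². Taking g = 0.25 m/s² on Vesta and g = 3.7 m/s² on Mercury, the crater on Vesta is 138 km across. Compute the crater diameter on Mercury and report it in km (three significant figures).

D ≈ 85.0 km

All impactor-dependent factors cancel in the ratio, leaving D_Mercury/D_Vesta = (g_Mercury/g_Vesta)^-0.18.
(3.7/0.25)^-0.18 = 14.80^-0.18 = 0.6157
D_Mercury = 0.6157 × 138 km = 85.0 km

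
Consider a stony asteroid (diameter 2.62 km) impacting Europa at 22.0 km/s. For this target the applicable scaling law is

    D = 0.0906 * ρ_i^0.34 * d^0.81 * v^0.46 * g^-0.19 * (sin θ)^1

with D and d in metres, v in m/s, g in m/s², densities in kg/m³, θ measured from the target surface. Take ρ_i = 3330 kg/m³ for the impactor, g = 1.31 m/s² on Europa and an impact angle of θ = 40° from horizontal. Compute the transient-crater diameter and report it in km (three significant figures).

D ≈ 50.9 km

In SI units: d = 2620 m, v = 22000 m/s.
ρ_i^0.34 = 3330^0.34 = 15.76
d^0.81 = 2620^0.81 = 587.3
v^0.46 = 22000^0.46 = 99.43
g^-0.19 = 1.31^-0.19 = 0.9500
(sin 40°)^1 = 0.6428^1 = 0.6428
D = 0.0906 × 15.76 × 587.3 × 99.43 × 0.9500 × 0.6428 = 50917 m
   = 50.92 km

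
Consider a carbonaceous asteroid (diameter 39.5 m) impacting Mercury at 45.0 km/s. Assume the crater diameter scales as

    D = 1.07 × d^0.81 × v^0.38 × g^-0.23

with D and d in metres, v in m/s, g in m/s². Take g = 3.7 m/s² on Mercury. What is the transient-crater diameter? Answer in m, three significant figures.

D ≈ 912 m

In SI units: v = 45000 m/s.
d^0.81 = 39.5^0.81 = 19.64
v^0.38 = 45000^0.38 = 58.64
g^-0.23 = 3.7^-0.23 = 0.7401
D = 1.07 × 19.64 × 58.64 × 0.7401 = 912.0 m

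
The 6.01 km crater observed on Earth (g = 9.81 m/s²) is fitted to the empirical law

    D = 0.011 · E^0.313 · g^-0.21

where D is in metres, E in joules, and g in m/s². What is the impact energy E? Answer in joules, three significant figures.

E ≈ 9.91 × 10^18 J

Rearranging: E = [D / (0.011 · g^-0.21)]^(1/0.313).
D = 6010 m.
g^-0.21 = 9.81^-0.21 = 0.6191
D / (0.011 × 0.6191) = 6010 / (6.810 × 10^-3) = 8.825 × 10^5
E = (8.825 × 10^5)^3.1949 = 9.907 × 10^18 J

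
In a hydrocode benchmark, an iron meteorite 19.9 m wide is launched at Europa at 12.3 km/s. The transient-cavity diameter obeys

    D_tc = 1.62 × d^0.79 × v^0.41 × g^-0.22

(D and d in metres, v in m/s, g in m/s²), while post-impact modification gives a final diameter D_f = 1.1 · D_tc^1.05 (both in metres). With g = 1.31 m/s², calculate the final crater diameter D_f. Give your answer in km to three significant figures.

v = 12300 m/s.
d^0.79 = 19.9^0.79 = 10.62
v^0.41 = 12300^0.41 = 47.52
g^-0.22 = 1.31^-0.22 = 0.9423
D_tc = 1.62 × 10.62 × 47.52 × 0.9423 = 770.4 m
D_f = 1.1 × (770.4)^1.05 = 1182 m
     = 1.182 km

D_f ≈ 1.18 km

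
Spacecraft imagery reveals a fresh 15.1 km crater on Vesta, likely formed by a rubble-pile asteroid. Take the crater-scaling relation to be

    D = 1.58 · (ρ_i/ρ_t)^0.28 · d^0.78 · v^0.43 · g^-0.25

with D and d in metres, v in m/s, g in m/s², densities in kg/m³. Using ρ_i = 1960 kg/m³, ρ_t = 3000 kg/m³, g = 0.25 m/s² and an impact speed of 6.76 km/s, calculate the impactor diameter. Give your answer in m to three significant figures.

d ≈ 733 m

Rearranging for d: d = [D / (1.58 · (1960/3000)^0.28 · 6760^0.43 · 0.25^-0.25)]^(1/0.78).
D = 15100 m.
(1960/3000)^0.28 = 0.8876
6760^0.43 = 44.35
0.25^-0.25 = 1.414
Denominator = 1.58 × 0.8876 × 44.35 × 1.414 = 87.95
D / 87.95 = 15100 / 87.95 = 171.7
d = 171.7^(1/0.78) = 171.7^1.2821 = 733.2 m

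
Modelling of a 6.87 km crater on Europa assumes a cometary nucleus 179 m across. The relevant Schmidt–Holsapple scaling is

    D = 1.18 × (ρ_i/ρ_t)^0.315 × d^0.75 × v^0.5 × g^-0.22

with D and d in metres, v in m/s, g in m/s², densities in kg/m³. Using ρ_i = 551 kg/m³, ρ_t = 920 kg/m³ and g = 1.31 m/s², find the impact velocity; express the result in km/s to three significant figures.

v ≈ 22.0 km/s

Rearranging for v: v = [D / (1.18 · (551/920)^0.315 · 179^0.75 · 1.31^-0.22)]^(1/0.5).
D = 6870 m.
(551/920)^0.315 = 0.8509
179^0.75 = 48.94
1.31^-0.22 = 0.9423
Denominator = 1.18 × 0.8509 × 48.94 × 0.9423 = 46.30
D / 46.30 = 6870 / 46.30 = 148.4
v = 148.4^(1/0.5) = 148.4^2 = 22023 m/s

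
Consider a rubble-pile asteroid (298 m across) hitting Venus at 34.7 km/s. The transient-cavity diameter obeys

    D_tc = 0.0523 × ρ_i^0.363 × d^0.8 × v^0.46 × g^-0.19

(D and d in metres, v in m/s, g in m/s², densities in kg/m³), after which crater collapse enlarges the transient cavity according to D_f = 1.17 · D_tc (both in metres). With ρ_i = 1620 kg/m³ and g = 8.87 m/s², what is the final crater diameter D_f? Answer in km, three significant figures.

v = 34700 m/s.
ρ_i^0.363 = 1620^0.363 = 14.62
d^0.8 = 298^0.8 = 95.36
v^0.46 = 34700^0.46 = 122.6
g^-0.19 = 8.87^-0.19 = 0.6605
D_tc = 0.0523 × 14.62 × 95.36 × 122.6 × 0.6605 = 5904 m
D_f = 1.17 × 5904 = 6908 m
     = 6.908 km

D_f ≈ 6.91 km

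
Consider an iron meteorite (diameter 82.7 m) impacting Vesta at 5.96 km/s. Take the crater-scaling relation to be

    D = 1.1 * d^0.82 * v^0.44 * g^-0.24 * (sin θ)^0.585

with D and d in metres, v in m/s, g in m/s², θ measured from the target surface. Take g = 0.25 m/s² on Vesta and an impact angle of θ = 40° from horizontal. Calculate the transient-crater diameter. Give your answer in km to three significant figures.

D ≈ 2.03 km

In SI units: v = 5960 m/s.
d^0.82 = 82.7^0.82 = 37.36
v^0.44 = 5960^0.44 = 45.83
g^-0.24 = 0.25^-0.24 = 1.395
(sin 40°)^0.585 = 0.6428^0.585 = 0.7722
D = 1.1 × 37.36 × 45.83 × 1.395 × 0.7722 = 2029 m
   = 2.029 km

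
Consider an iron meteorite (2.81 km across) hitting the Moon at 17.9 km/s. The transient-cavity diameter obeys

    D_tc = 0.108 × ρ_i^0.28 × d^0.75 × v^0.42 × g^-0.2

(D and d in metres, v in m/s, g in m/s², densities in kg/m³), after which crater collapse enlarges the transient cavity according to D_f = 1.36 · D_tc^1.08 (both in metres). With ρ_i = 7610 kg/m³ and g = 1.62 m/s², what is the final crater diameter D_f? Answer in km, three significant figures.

D_f ≈ 87.2 km

In SI: d = 2810 m, v = 17900 m/s.
ρ_i^0.28 = 7610^0.28 = 12.21
d^0.75 = 2810^0.75 = 385.9
v^0.42 = 17900^0.42 = 61.12
g^-0.2 = 1.62^-0.2 = 0.9080
D_tc = 0.108 × 12.21 × 385.9 × 61.12 × 0.9080 = 28240 m
D_f = 1.36 × (28240)^1.08 = 87191 m
     = 87.19 km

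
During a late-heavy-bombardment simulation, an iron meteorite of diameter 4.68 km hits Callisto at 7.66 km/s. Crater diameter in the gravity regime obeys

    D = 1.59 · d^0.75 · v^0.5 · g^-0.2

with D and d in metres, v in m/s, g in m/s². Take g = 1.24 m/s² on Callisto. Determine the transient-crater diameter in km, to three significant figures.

In SI units: d = 4680 m, v = 7660 m/s.
d^0.75 = 4680^0.75 = 565.8
v^0.5 = 7660^0.5 = 87.52
g^-0.2 = 1.24^-0.2 = 0.9579
D = 1.59 × 565.8 × 87.52 × 0.9579 = 75420 m
   = 75.42 km

D ≈ 75.4 km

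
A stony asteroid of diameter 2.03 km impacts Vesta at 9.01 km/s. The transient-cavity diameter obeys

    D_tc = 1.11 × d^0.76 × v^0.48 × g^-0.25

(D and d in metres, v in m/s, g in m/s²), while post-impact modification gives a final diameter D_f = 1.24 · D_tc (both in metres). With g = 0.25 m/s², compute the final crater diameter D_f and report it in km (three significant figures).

In SI: d = 2030 m, v = 9010 m/s.
d^0.76 = 2030^0.76 = 326.4
v^0.48 = 9010^0.48 = 79.12
g^-0.25 = 0.25^-0.25 = 1.414
D_tc = 1.11 × 326.4 × 79.12 × 1.414 = 40530 m
D_f = 1.24 × 40530 = 50257 m
     = 50.26 km

D_f ≈ 50.3 km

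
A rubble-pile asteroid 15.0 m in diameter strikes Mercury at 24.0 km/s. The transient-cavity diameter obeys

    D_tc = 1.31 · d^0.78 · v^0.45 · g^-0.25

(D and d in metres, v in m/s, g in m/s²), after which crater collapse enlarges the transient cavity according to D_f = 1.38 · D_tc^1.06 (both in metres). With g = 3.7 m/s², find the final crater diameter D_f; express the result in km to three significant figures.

v = 24000 m/s.
d^0.78 = 15^0.78 = 8.267
v^0.45 = 24000^0.45 = 93.56
g^-0.25 = 3.7^-0.25 = 0.7210
D_tc = 1.31 × 8.267 × 93.56 × 0.7210 = 730.5 m
D_f = 1.38 × (730.5)^1.06 = 1497 m
     = 1.497 km

D_f ≈ 1.50 km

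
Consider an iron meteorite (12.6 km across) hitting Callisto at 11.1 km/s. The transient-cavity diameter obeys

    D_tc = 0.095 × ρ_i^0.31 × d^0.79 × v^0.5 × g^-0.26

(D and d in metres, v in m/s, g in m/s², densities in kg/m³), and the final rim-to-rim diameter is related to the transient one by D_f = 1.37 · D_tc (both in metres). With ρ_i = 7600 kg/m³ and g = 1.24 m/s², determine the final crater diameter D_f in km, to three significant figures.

D_f ≈ 359 km

In SI: d = 12600 m, v = 11100 m/s.
ρ_i^0.31 = 7600^0.31 = 15.96
d^0.79 = 12600^0.79 = 1735
v^0.5 = 11100^0.5 = 105.4
g^-0.26 = 1.24^-0.26 = 0.9456
D_tc = 0.095 × 15.96 × 1735 × 105.4 × 0.9456 = 2.622 × 10^5 m
D_f = 1.37 × 2.622 × 10^5 = 3.592 × 10^5 m
     = 359.2 km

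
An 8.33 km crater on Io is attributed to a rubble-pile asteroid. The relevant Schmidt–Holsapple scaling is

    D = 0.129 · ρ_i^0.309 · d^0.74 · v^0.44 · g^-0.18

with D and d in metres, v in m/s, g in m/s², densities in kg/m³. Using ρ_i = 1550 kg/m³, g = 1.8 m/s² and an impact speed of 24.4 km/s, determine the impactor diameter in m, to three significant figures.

Rearranging for d: d = [D / (0.129 · 1550^0.309 · 24400^0.44 · 1.8^-0.18)]^(1/0.74).
D = 8330 m.
1550^0.309 = 9.679
24400^0.44 = 85.20
1.8^-0.18 = 0.8996
Denominator = 0.129 × 9.679 × 85.20 × 0.8996 = 95.70
D / 95.70 = 8330 / 95.70 = 87.04
d = 87.04^(1/0.74) = 87.04^1.3514 = 418.2 m

d ≈ 418 m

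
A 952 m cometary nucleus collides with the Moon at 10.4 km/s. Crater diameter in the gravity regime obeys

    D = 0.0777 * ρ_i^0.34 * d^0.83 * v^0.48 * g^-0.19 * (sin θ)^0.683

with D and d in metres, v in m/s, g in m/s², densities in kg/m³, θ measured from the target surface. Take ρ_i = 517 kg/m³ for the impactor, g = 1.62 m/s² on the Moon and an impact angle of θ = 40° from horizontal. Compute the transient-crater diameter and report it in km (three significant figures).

In SI units: v = 10400 m/s.
ρ_i^0.34 = 517^0.34 = 8.367
d^0.83 = 952^0.83 = 296.7
v^0.48 = 10400^0.48 = 84.76
g^-0.19 = 1.62^-0.19 = 0.9124
(sin 40°)^0.683 = 0.6428^0.683 = 0.7395
D = 0.0777 × 8.367 × 296.7 × 84.76 × 0.9124 × 0.7395 = 11031 m
   = 11.03 km

D ≈ 11.0 km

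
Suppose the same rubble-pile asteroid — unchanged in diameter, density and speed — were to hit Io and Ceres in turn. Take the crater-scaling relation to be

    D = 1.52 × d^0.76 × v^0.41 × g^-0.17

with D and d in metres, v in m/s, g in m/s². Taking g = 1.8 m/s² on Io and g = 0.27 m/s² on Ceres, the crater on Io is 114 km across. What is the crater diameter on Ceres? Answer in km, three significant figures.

D ≈ 157 km

All impactor-dependent factors cancel in the ratio, leaving D_Ceres/D_Io = (g_Ceres/g_Io)^-0.17.
(0.27/1.8)^-0.17 = 0.1500^-0.17 = 1.381
D_Ceres = 1.381 × 114 km = 157 km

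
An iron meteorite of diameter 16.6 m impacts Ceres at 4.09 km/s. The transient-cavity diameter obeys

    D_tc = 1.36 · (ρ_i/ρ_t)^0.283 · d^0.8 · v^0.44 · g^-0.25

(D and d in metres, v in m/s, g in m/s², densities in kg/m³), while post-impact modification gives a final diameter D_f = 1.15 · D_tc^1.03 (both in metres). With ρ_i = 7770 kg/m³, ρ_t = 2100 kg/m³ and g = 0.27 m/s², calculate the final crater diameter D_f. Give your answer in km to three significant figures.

v = 4090 m/s.
(ρ_i/ρ_t)^0.283 = (7770/2100)^0.283 = 1.448
d^0.8 = 16.6^0.8 = 9.464
v^0.44 = 4090^0.44 = 38.83
g^-0.25 = 0.27^-0.25 = 1.387
D_tc = 1.36 × 1.448 × 9.464 × 38.83 × 1.387 = 1004 m
D_f = 1.15 × (1004)^1.03 = 1421 m
     = 1.421 km

D_f ≈ 1.42 km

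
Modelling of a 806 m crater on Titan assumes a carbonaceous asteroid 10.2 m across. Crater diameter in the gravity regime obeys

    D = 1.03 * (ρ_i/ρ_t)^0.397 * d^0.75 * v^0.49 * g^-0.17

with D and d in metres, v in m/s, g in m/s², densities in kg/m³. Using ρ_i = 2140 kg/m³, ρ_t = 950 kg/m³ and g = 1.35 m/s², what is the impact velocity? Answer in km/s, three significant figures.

Rearranging for v: v = [D / (1.03 · (2140/950)^0.397 · 10.2^0.75 · 1.35^-0.17)]^(1/0.49).
(2140/950)^0.397 = 1.380
10.2^0.75 = 5.708
1.35^-0.17 = 0.9503
Denominator = 1.03 × 1.380 × 5.708 × 0.9503 = 7.710
D / 7.710 = 806 / 7.710 = 104.5
v = 104.5^(1/0.49) = 104.5^2.0408 = 13201 m/s

v ≈ 13.2 km/s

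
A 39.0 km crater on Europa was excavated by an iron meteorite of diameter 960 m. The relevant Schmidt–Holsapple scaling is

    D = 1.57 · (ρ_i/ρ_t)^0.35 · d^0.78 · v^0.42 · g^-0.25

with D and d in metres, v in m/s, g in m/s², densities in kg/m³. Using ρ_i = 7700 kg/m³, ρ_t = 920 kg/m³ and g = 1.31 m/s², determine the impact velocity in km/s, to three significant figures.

v ≈ 16.9 km/s

Rearranging for v: v = [D / (1.57 · (7700/920)^0.35 · 960^0.78 · 1.31^-0.25)]^(1/0.42).
D = 39000 m.
(7700/920)^0.35 = 2.104
960^0.78 = 211.9
1.31^-0.25 = 0.9347
Denominator = 1.57 × 2.104 × 211.9 × 0.9347 = 654.3
D / 654.3 = 39000 / 654.3 = 59.61
v = 59.61^(1/0.42) = 59.61^2.381 = 16867 m/s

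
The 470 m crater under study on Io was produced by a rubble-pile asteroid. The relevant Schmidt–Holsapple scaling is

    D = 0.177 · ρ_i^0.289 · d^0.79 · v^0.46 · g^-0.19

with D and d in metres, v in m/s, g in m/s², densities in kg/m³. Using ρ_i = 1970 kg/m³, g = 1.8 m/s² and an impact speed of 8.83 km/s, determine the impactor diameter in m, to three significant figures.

Rearranging for d: d = [D / (0.177 · 1970^0.289 · 8830^0.46 · 1.8^-0.19)]^(1/0.79).
1970^0.289 = 8.956
8830^0.46 = 65.33
1.8^-0.19 = 0.8943
Denominator = 0.177 × 8.956 × 65.33 × 0.8943 = 92.62
D / 92.62 = 470 / 92.62 = 5.074
d = 5.074^(1/0.79) = 5.074^1.2658 = 7.813 m

d ≈ 7.81 m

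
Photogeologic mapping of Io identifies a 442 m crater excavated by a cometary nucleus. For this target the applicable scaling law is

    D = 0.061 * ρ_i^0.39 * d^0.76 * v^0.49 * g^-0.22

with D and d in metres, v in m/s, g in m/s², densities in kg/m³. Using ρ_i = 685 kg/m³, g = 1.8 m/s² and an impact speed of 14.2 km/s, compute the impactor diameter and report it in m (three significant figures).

d ≈ 10.5 m

Rearranging for d: d = [D / (0.061 · 685^0.39 · 14200^0.49 · 1.8^-0.22)]^(1/0.76).
685^0.39 = 12.76
14200^0.49 = 108.3
1.8^-0.22 = 0.8787
Denominator = 0.061 × 12.76 × 108.3 × 0.8787 = 74.07
D / 74.07 = 442 / 74.07 = 5.967
d = 5.967^(1/0.76) = 5.967^1.3158 = 10.49 m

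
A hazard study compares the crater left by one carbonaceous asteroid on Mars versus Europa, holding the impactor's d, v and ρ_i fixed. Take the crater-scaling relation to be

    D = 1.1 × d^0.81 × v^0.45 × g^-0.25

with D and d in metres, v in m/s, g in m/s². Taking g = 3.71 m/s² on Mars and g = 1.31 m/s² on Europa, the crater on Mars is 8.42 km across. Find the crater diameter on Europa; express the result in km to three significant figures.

D ≈ 10.9 km

All impactor-dependent factors cancel in the ratio, leaving D_Europa/D_Mars = (g_Europa/g_Mars)^-0.25.
(1.31/3.71)^-0.25 = 0.3531^-0.25 = 1.297
D_Europa = 1.297 × 8.42 km = 10.9 km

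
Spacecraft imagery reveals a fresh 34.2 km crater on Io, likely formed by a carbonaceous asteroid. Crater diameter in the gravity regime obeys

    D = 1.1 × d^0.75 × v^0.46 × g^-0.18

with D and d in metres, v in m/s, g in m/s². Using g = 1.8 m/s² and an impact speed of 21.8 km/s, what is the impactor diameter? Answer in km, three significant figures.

d ≈ 2.46 km

Rearranging for d: d = [D / (1.1 · 21800^0.46 · 1.8^-0.18)]^(1/0.75).
D = 34200 m.
21800^0.46 = 99.01
1.8^-0.18 = 0.8996
Denominator = 1.1 × 99.01 × 0.8996 = 97.98
D / 97.98 = 34200 / 97.98 = 349.1
d = 349.1^(1/0.75) = 349.1^1.3333 = 2458 m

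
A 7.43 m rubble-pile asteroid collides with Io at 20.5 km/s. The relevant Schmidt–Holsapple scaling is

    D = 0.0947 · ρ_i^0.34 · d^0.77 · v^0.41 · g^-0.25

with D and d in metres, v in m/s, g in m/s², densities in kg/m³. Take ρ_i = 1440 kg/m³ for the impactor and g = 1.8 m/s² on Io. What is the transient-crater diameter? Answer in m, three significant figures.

D ≈ 266 m

In SI units: v = 20500 m/s.
ρ_i^0.34 = 1440^0.34 = 11.85
d^0.77 = 7.43^0.77 = 4.684
v^0.41 = 20500^0.41 = 58.59
g^-0.25 = 1.8^-0.25 = 0.8633
D = 0.0947 × 11.85 × 4.684 × 58.59 × 0.8633 = 265.9 m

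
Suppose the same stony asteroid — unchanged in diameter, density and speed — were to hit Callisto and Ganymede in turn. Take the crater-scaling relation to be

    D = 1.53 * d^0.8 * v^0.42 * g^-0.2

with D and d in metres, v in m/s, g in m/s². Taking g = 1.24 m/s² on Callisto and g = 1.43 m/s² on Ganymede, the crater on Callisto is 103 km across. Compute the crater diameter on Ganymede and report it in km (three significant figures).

D ≈ 100 km

All impactor-dependent factors cancel in the ratio, leaving D_Ganymede/D_Callisto = (g_Ganymede/g_Callisto)^-0.2.
(1.43/1.24)^-0.2 = 1.153^-0.2 = 0.9719
D_Ganymede = 0.9719 × 103 km = 100 km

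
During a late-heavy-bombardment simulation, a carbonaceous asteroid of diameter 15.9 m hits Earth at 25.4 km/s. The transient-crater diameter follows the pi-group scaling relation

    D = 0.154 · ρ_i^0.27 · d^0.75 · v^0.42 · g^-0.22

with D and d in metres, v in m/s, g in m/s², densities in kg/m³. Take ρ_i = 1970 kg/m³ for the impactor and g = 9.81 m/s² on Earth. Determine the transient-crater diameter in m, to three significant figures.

D ≈ 407 m

In SI units: v = 25400 m/s.
ρ_i^0.27 = 1970^0.27 = 7.754
d^0.75 = 15.9^0.75 = 7.962
v^0.42 = 25400^0.42 = 70.80
g^-0.22 = 9.81^-0.22 = 0.6051
D = 0.154 × 7.754 × 7.962 × 70.80 × 0.6051 = 407.3 m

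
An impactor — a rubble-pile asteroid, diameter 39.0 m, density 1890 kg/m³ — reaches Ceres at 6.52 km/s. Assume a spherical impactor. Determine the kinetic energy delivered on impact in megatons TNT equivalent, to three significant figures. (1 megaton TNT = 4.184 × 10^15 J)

E ≈ 0.298 Mt TNT

v = 6520 m/s.
Mass m = (π/6) ρ d³ = (π/6) × 1890 × (39)³ = 5.870 × 10^7 kg
E = ½ m v² = 0.5 × 5.870 × 10^7 × (6520)² = 1.248 × 10^15 J
   = 1.248 × 10^15 / 4.184×10^15 = 0.2983 Mt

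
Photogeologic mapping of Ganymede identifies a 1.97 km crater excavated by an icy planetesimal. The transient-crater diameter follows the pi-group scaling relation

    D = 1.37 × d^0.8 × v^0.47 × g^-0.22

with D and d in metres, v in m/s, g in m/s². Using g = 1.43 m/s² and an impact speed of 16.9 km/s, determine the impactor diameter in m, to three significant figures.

Rearranging for d: d = [D / (1.37 · 16900^0.47 · 1.43^-0.22)]^(1/0.8).
D = 1970 m.
16900^0.47 = 97.07
1.43^-0.22 = 0.9243
Denominator = 1.37 × 97.07 × 0.9243 = 122.9
D / 122.9 = 1970 / 122.9 = 16.03
d = 16.03^(1/0.8) = 16.03^1.25 = 32.08 m

d ≈ 32.1 m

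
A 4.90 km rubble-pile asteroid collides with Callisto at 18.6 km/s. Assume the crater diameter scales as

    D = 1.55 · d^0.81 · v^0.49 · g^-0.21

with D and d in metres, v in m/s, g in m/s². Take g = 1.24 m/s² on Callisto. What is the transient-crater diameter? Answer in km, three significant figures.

D ≈ 179 km

In SI units: d = 4900 m, v = 18600 m/s.
d^0.81 = 4900^0.81 = 975.1
v^0.49 = 18600^0.49 = 123.6
g^-0.21 = 1.24^-0.21 = 0.9558
D = 1.55 × 975.1 × 123.6 × 0.9558 = 1.786 × 10^5 m
   = 178.6 km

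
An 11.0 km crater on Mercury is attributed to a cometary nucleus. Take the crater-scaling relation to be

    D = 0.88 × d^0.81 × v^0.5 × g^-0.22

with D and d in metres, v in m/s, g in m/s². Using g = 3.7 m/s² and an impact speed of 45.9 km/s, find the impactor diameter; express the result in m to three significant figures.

d ≈ 216 m

Rearranging for d: d = [D / (0.88 · 45900^0.5 · 3.7^-0.22)]^(1/0.81).
D = 11000 m.
45900^0.5 = 214.2
3.7^-0.22 = 0.7499
Denominator = 0.88 × 214.2 × 0.7499 = 141.4
D / 141.4 = 11000 / 141.4 = 77.79
d = 77.79^(1/0.81) = 77.79^1.2346 = 216.0 m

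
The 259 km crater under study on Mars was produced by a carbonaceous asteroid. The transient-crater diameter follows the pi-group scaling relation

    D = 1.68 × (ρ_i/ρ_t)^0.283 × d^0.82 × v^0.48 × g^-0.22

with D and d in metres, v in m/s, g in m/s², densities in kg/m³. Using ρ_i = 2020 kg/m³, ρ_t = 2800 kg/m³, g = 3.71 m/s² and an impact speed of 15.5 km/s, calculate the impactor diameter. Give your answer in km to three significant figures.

d ≈ 11.9 km

Rearranging for d: d = [D / (1.68 · (2020/2800)^0.283 · 15500^0.48 · 3.71^-0.22)]^(1/0.82).
D = 259000 m.
(2020/2800)^0.283 = 0.9117
15500^0.48 = 102.7
3.71^-0.22 = 0.7494
Denominator = 1.68 × 0.9117 × 102.7 × 0.7494 = 117.9
D / 117.9 = 259000 / 117.9 = 2197
d = 2197^(1/0.82) = 2197^1.2195 = 11895 m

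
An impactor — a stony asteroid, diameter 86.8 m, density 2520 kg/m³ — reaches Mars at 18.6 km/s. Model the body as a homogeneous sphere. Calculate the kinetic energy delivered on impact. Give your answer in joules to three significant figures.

v = 18600 m/s.
Mass m = (π/6) ρ d³ = (π/6) × 2520 × (86.8)³ = 8.629 × 10^8 kg
E = ½ m v² = 0.5 × 8.629 × 10^8 × (18600)² = 1.493 × 10^17 J

E ≈ 1.49 × 10^17 J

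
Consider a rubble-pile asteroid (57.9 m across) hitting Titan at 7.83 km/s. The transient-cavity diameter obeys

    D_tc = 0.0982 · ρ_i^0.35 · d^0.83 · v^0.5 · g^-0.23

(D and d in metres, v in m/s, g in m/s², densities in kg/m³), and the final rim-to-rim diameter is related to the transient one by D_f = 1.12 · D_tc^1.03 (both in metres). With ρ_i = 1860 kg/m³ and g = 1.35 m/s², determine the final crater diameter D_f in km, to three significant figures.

v = 7830 m/s.
ρ_i^0.35 = 1860^0.35 = 13.94
d^0.83 = 57.9^0.83 = 29.04
v^0.5 = 7830^0.5 = 88.49
g^-0.23 = 1.35^-0.23 = 0.9333
D_tc = 0.0982 × 13.94 × 29.04 × 88.49 × 0.9333 = 3283 m
D_f = 1.12 × (3283)^1.03 = 4688 m
     = 4.688 km

D_f ≈ 4.69 km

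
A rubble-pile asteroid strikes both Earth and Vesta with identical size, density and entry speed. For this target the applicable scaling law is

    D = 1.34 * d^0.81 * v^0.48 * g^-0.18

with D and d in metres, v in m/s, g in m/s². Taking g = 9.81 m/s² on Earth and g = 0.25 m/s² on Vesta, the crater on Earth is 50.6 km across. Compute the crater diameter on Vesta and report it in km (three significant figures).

All impactor-dependent factors cancel in the ratio, leaving D_Vesta/D_Earth = (g_Vesta/g_Earth)^-0.18.
(0.25/9.81)^-0.18 = 0.02548^-0.18 = 1.936
D_Vesta = 1.936 × 50.6 km = 98.0 km

D ≈ 98.0 km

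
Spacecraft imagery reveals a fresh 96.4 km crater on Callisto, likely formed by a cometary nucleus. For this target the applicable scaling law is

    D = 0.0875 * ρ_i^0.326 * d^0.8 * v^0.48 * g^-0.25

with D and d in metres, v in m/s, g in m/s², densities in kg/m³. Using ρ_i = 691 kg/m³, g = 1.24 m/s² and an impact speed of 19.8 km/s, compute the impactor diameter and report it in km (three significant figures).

Rearranging for d: d = [D / (0.0875 · 691^0.326 · 19800^0.48 · 1.24^-0.25)]^(1/0.8).
D = 96400 m.
691^0.326 = 8.427
19800^0.48 = 115.5
1.24^-0.25 = 0.9476
Denominator = 0.0875 × 8.427 × 115.5 × 0.9476 = 80.70
D / 80.70 = 96400 / 80.70 = 1195
d = 1195^(1/0.8) = 1195^1.25 = 7026 m

d ≈ 7.03 km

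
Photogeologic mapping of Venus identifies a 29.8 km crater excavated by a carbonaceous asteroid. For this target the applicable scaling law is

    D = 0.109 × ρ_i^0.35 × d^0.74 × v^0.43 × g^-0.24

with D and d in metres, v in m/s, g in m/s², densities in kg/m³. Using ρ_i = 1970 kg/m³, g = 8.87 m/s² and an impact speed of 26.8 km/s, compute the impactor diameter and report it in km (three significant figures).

d ≈ 3.34 km

Rearranging for d: d = [D / (0.109 · 1970^0.35 · 26800^0.43 · 8.87^-0.24)]^(1/0.74).
D = 29800 m.
1970^0.35 = 14.23
26800^0.43 = 80.19
8.87^-0.24 = 0.5922
Denominator = 0.109 × 14.23 × 80.19 × 0.5922 = 73.66
D / 73.66 = 29800 / 73.66 = 404.6
d = 404.6^(1/0.74) = 404.6^1.3514 = 3335 m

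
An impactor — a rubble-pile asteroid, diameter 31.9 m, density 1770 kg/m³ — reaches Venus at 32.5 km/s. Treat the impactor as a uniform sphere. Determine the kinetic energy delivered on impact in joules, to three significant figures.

v = 32500 m/s.
Mass m = (π/6) ρ d³ = (π/6) × 1770 × (31.9)³ = 3.008 × 10^7 kg
E = ½ m v² = 0.5 × 3.008 × 10^7 × (32500)² = 1.589 × 10^16 J

E ≈ 1.59 × 10^16 J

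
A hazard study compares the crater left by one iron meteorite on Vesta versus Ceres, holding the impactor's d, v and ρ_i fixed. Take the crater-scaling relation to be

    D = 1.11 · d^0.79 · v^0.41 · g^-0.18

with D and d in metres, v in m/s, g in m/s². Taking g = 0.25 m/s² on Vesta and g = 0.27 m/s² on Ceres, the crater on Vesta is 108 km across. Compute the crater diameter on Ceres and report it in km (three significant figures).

All impactor-dependent factors cancel in the ratio, leaving D_Ceres/D_Vesta = (g_Ceres/g_Vesta)^-0.18.
(0.27/0.25)^-0.18 = 1.080^-0.18 = 0.9862
D_Ceres = 0.9862 × 108 km = 107 km

D ≈ 107 km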